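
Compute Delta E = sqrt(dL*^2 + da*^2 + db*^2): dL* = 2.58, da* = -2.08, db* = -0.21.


Formula: Delta E = sqrt(dL*^2 + da*^2 + db*^2)
Step 1: dL*^2 = 2.58^2 = 6.6564
Step 2: da*^2 = (-2.08)^2 = 4.3264
Step 3: db*^2 = (-0.21)^2 = 0.0441
Step 4: Sum = 6.6564 + 4.3264 + 0.0441 = 11.0269
Step 5: Delta E = sqrt(11.0269) = 3.32

3.32 Delta E


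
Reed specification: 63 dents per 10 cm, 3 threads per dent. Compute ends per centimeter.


Formula: EPC = (dents per 10 cm * ends per dent) / 10
Step 1: Total ends per 10 cm = 63 * 3 = 189
Step 2: EPC = 189 / 10 = 18.9 ends/cm

18.9 ends/cm


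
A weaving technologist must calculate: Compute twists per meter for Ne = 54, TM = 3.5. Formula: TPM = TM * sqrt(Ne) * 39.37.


Formula: TPM = TM * sqrt(Ne) * 39.37
Step 1: sqrt(Ne) = sqrt(54) = 7.3485
Step 2: TM * sqrt(Ne) = 3.5 * 7.3485 = 25.7198
Step 3: TPM = 25.7198 * 39.37 = 1013 twists/m

1013 twists/m


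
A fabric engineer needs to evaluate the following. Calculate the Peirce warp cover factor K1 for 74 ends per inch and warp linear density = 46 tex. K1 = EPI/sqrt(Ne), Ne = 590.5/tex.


Formula: K1 = EPI / sqrt(Ne), with Ne = 590.5 / tex_warp
Step 1: Ne = 590.5 / 46 = 12.837
Step 2: sqrt(Ne) = sqrt(12.837) = 3.5829
Step 3: K1 = 74 / 3.5829 = 20.7

20.7


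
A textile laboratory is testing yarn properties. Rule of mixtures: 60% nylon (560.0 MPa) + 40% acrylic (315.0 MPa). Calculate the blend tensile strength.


Formula: Blend property = (fraction_A * property_A) + (fraction_B * property_B)
Step 1: Contribution A = 60/100 * 560.0 MPa = 336.0 MPa
Step 2: Contribution B = 40/100 * 315.0 MPa = 126.0 MPa
Step 3: Blend tensile strength = 336.0 + 126.0 = 462.0 MPa

462.0 MPa


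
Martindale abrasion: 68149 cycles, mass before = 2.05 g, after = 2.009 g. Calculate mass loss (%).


Formula: Mass loss% = ((m_before - m_after) / m_before) * 100
Step 1: Mass loss = 2.05 - 2.009 = 0.041 g
Step 2: Ratio = 0.041 / 2.05 = 0.02
Step 3: Mass loss% = 0.02 * 100 = 2.00%

2.00%


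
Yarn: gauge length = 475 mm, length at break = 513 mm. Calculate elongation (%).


Formula: Elongation (%) = ((L_break - L0) / L0) * 100
Step 1: Extension = 513 - 475 = 38 mm
Step 2: Elongation = (38 / 475) * 100
Step 3: Elongation = 0.08 * 100 = 8.0%

8.0%


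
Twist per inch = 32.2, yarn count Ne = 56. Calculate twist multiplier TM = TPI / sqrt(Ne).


Formula: TM = TPI / sqrt(Ne)
Step 1: sqrt(Ne) = sqrt(56) = 7.4833
Step 2: TM = 32.2 / 7.4833 = 4.30

4.30 TM


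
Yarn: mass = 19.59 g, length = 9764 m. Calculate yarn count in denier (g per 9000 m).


Formula: den = (mass_g / length_m) * 9000
Substituting: den = (19.59 / 9764) * 9000
Intermediate: 19.59 / 9764 = 0.00200635 g/m
den = 0.00200635 * 9000 = 18.1 denier

18.1 denier


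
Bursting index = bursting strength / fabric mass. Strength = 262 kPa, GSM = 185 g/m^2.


Formula: Bursting Index = Bursting Strength / Fabric GSM
BI = 262 kPa / 185 g/m^2
BI = 1.416 kPa/(g/m^2)

1.416 kPa/(g/m^2)


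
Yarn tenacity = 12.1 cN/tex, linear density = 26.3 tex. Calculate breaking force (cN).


Formula: Breaking force = Tenacity * Linear density
F = 12.1 cN/tex * 26.3 tex
F = 318.23 cN

318.23 cN


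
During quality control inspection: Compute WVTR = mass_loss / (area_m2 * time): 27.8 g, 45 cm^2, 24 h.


Formula: WVTR = mass_loss / (area * time)
Step 1: Convert area: 45 cm^2 = 0.0045 m^2
Step 2: WVTR = 27.8 g / (0.0045 m^2 * 24 h)
Step 3: WVTR = 27.8 / 0.108 = 257.4 g/m^2/h

257.4 g/m^2/h


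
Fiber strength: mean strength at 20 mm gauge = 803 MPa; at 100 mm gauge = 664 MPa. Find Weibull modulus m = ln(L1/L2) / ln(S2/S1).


Formula: m = ln(L1/L2) / ln(S2/S1)
Step 1: ln(L1/L2) = ln(20/100) = -1.60944
Step 2: S2/S1 = 664/803 = 0.8269
Step 3: ln(S2/S1) = ln(0.8269) = -0.19007
Step 4: m = -1.60944 / -0.19007 = 8.47

8.47 (Weibull m)


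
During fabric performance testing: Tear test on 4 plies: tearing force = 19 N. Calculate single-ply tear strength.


Formula: Per-ply strength = Total force / Number of plies
Per-ply = 19 N / 4
Per-ply = 4.75 N

4.75 N


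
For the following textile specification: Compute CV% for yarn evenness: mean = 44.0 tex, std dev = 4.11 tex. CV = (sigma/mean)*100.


Formula: CV% = (standard deviation / mean) * 100
Step 1: Ratio = 4.11 / 44.0 = 0.093409
Step 2: CV% = 0.093409 * 100 = 9.3409% ≈ 9.3%

9.3%


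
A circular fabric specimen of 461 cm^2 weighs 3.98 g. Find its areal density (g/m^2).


Formula: GSM = mass_g / area_m2
Step 1: Convert area: 461 cm^2 = 461 / 10000 = 0.0461 m^2
Step 2: GSM = 3.98 g / 0.0461 m^2 = 86.3 g/m^2

86.3 g/m^2


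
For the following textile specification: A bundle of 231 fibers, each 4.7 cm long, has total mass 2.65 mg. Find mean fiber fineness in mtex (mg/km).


Formula: fineness (mtex) = mass (mg) / total length (km) = (mass_mg / total_length_m) * 1000
Step 1: Convert fiber length: 4.7 cm = 0.047 m
Step 2: Total fiber length = 231 * 0.047 = 10.857 m
Step 3: Linear density = 2.65 mg / 10.857 m = 0.2441 mg/m
Step 4: fineness = 0.2441 * 1000 = 244.1 mtex

244.1 mtex


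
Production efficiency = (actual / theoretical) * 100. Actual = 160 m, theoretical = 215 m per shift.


Formula: Efficiency% = (Actual output / Theoretical output) * 100
Efficiency% = (160 / 215) * 100
Efficiency% = 0.744186 * 100 = 74.4186% ≈ 74.4%

74.4%


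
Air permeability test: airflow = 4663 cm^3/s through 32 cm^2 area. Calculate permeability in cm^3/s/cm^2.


Formula: Air Permeability = Airflow / Test Area
AP = 4663 cm^3/s / 32 cm^2
AP = 145.7 cm^3/s/cm^2

145.7 cm^3/s/cm^2


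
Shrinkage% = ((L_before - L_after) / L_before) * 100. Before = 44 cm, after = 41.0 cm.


Formula: Shrinkage% = ((L_before - L_after) / L_before) * 100
Step 1: Shrinkage = 44 - 41.0 = 3.0 cm
Step 2: Shrinkage% = (3.0 / 44) * 100
Step 3: Shrinkage% = 0.068182 * 100 = 6.8182% ≈ 6.8%

6.8%


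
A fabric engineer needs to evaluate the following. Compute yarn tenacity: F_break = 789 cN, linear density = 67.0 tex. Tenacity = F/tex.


Formula: Tenacity = Breaking force / Linear density
Tenacity = 789 cN / 67.0 tex
Tenacity = 11.78 cN/tex

11.78 cN/tex


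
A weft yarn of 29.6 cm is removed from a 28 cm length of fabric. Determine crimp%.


Formula: Crimp% = ((L_yarn - L_fabric) / L_fabric) * 100
Step 1: Extension = 29.6 - 28 = 1.6 cm
Step 2: Crimp% = (1.6 / 28) * 100
Step 3: Crimp% = 0.057143 * 100 = 5.7143% ≈ 5.7%

5.7%


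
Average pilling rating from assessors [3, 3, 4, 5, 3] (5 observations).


Formula: Mean = sum / count
Sum = 3 + 3 + 4 + 5 + 3 = 18
Mean = 18 / 5 = 3.6

3.6


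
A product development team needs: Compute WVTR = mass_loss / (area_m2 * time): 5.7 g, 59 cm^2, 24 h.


Formula: WVTR = mass_loss / (area * time)
Step 1: Convert area: 59 cm^2 = 0.0059 m^2
Step 2: WVTR = 5.7 g / (0.0059 m^2 * 24 h)
Step 3: WVTR = 5.7 / 0.1416 = 40.3 g/m^2/h

40.3 g/m^2/h


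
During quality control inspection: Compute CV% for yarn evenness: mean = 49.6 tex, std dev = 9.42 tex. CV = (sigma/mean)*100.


Formula: CV% = (standard deviation / mean) * 100
Step 1: Ratio = 9.42 / 49.6 = 0.189919
Step 2: CV% = 0.189919 * 100 = 18.9919% ≈ 19.0%

19.0%


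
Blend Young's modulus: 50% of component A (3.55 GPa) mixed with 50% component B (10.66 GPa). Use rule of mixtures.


Formula: Blend property = (fraction_A * property_A) + (fraction_B * property_B)
Step 1: Contribution A = 50/100 * 3.55 GPa = 1.775 GPa
Step 2: Contribution B = 50/100 * 10.66 GPa = 5.33 GPa
Step 3: Blend Young's modulus = 1.775 + 5.33 = 7.105 GPa

7.105 GPa


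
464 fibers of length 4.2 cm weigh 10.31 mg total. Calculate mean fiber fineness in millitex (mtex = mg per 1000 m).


Formula: fineness (mtex) = mass (mg) / total length (km) = (mass_mg / total_length_m) * 1000
Step 1: Convert fiber length: 4.2 cm = 0.042 m
Step 2: Total fiber length = 464 * 0.042 = 19.488 m
Step 3: Linear density = 10.31 mg / 19.488 m = 0.5290 mg/m
Step 4: fineness = 0.5290 * 1000 = 529.0 mtex

529.0 mtex


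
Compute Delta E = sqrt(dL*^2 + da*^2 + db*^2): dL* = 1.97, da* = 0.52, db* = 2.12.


Formula: Delta E = sqrt(dL*^2 + da*^2 + db*^2)
Step 1: dL*^2 = 1.97^2 = 3.8809
Step 2: da*^2 = 0.52^2 = 0.2704
Step 3: db*^2 = 2.12^2 = 4.4944
Step 4: Sum = 3.8809 + 0.2704 + 4.4944 = 8.6457
Step 5: Delta E = sqrt(8.6457) = 2.94

2.94 Delta E


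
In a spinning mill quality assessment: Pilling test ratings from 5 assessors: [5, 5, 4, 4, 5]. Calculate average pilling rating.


Formula: Mean = sum / count
Sum = 5 + 5 + 4 + 4 + 5 = 23
Mean = 23 / 5 = 4.6

4.6


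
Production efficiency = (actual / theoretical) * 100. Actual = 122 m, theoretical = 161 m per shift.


Formula: Efficiency% = (Actual output / Theoretical output) * 100
Efficiency% = (122 / 161) * 100
Efficiency% = 0.757764 * 100 = 75.7764% ≈ 75.8%

75.8%


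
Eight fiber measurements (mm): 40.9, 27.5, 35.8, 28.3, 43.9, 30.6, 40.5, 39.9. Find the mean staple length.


Formula: Mean = sum of lengths / count
Sum = 40.9 + 27.5 + 35.8 + 28.3 + 43.9 + 30.6 + 40.5 + 39.9
Sum = 287.4 mm
Mean = 287.4 / 8 = 35.93 mm

35.93 mm


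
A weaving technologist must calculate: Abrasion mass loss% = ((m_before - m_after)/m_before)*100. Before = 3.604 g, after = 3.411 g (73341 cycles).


Formula: Mass loss% = ((m_before - m_after) / m_before) * 100
Step 1: Mass loss = 3.604 - 3.411 = 0.193 g
Step 2: Ratio = 0.193 / 3.604 = 0.0535516
Step 3: Mass loss% = 0.0535516 * 100 = 5.35516% ≈ 5.36%

5.36%


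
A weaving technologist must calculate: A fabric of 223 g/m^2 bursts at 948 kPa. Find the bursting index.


Formula: Bursting Index = Bursting Strength / Fabric GSM
BI = 948 kPa / 223 g/m^2
BI = 4.251 kPa/(g/m^2)

4.251 kPa/(g/m^2)


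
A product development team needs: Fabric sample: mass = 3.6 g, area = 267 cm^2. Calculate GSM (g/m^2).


Formula: GSM = mass_g / area_m2
Step 1: Convert area: 267 cm^2 = 267 / 10000 = 0.0267 m^2
Step 2: GSM = 3.6 g / 0.0267 m^2 = 134.8 g/m^2

134.8 g/m^2


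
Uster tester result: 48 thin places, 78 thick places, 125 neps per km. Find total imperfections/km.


Formula: Total = thin places + thick places + neps
Total = 48 + 78 + 125
Total = 251 imperfections/km

251 imperfections/km


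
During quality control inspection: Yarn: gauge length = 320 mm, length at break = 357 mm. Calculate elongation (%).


Formula: Elongation (%) = ((L_break - L0) / L0) * 100
Step 1: Extension = 357 - 320 = 37 mm
Step 2: Elongation = (37 / 320) * 100
Step 3: Elongation = 0.115625 * 100 = 11.5625% ≈ 11.6%

11.6%


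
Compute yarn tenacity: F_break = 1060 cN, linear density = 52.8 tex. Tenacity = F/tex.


Formula: Tenacity = Breaking force / Linear density
Tenacity = 1060 cN / 52.8 tex
Tenacity = 20.08 cN/tex

20.08 cN/tex


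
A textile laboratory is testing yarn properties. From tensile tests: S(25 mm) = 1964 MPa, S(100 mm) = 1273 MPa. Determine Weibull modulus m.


Formula: m = ln(L1/L2) / ln(S2/S1)
Step 1: ln(L1/L2) = ln(25/100) = -1.38629
Step 2: S2/S1 = 1273/1964 = 0.64817
Step 3: ln(S2/S1) = ln(0.64817) = -0.43360
Step 4: m = -1.38629 / -0.43360 = 3.20

3.20 (Weibull m)


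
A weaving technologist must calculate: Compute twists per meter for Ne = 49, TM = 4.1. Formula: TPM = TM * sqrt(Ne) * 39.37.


Formula: TPM = TM * sqrt(Ne) * 39.37
Step 1: sqrt(Ne) = sqrt(49) = 7
Step 2: TM * sqrt(Ne) = 4.1 * 7 = 28.7
Step 3: TPM = 28.7 * 39.37 = 1130 twists/m

1130 twists/m


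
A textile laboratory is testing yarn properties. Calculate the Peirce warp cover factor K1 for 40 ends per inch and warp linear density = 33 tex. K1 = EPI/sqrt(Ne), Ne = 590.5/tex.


Formula: K1 = EPI / sqrt(Ne), with Ne = 590.5 / tex_warp
Step 1: Ne = 590.5 / 33 = 17.894
Step 2: sqrt(Ne) = sqrt(17.894) = 4.2301
Step 3: K1 = 40 / 4.2301 = 9.5

9.5


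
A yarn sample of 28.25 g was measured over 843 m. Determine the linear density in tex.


Formula: Tex = (mass_g / length_m) * 1000
Substituting: Tex = (28.25 / 843) * 1000
Intermediate: 28.25 / 843 = 0.03351127 g/m
Tex = 0.03351127 * 1000 = 33.51 tex

33.51 tex


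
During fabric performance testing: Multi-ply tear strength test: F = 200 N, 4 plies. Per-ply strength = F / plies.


Formula: Per-ply strength = Total force / Number of plies
Per-ply = 200 N / 4
Per-ply = 50 N

50 N


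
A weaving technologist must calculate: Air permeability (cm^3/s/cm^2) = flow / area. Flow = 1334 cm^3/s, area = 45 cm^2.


Formula: Air Permeability = Airflow / Test Area
AP = 1334 cm^3/s / 45 cm^2
AP = 29.6 cm^3/s/cm^2

29.6 cm^3/s/cm^2


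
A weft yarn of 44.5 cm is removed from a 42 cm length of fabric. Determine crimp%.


Formula: Crimp% = ((L_yarn - L_fabric) / L_fabric) * 100
Step 1: Extension = 44.5 - 42 = 2.5 cm
Step 2: Crimp% = (2.5 / 42) * 100
Step 3: Crimp% = 0.059524 * 100 = 5.9524% ≈ 6.0%

6.0%


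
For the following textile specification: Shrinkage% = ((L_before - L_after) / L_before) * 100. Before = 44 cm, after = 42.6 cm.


Formula: Shrinkage% = ((L_before - L_after) / L_before) * 100
Step 1: Shrinkage = 44 - 42.6 = 1.4 cm
Step 2: Shrinkage% = (1.4 / 44) * 100
Step 3: Shrinkage% = 0.031818 * 100 = 3.1818% ≈ 3.2%

3.2%


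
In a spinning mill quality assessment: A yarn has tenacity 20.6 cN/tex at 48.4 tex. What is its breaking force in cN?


Formula: Breaking force = Tenacity * Linear density
F = 20.6 cN/tex * 48.4 tex
F = 997.04 cN

997.04 cN


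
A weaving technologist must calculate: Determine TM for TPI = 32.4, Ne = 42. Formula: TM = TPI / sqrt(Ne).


Formula: TM = TPI / sqrt(Ne)
Step 1: sqrt(Ne) = sqrt(42) = 6.4807
Step 2: TM = 32.4 / 6.4807 = 5.00

5.00 TM


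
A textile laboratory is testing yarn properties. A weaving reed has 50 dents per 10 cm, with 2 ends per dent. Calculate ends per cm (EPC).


Formula: EPC = (dents per 10 cm * ends per dent) / 10
Step 1: Total ends per 10 cm = 50 * 2 = 100
Step 2: EPC = 100 / 10 = 10.0 ends/cm

10.0 ends/cm


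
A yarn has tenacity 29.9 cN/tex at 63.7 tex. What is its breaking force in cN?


Formula: Breaking force = Tenacity * Linear density
F = 29.9 cN/tex * 63.7 tex
F = 1904.63 cN

1904.63 cN


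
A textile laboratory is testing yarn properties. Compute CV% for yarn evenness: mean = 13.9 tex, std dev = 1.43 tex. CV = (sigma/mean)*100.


Formula: CV% = (standard deviation / mean) * 100
Step 1: Ratio = 1.43 / 13.9 = 0.102878
Step 2: CV% = 0.102878 * 100 = 10.2878% ≈ 10.3%

10.3%


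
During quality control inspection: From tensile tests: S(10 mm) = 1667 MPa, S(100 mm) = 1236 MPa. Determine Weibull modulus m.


Formula: m = ln(L1/L2) / ln(S2/S1)
Step 1: ln(L1/L2) = ln(10/100) = -2.30259
Step 2: S2/S1 = 1236/1667 = 0.74145
Step 3: ln(S2/S1) = ln(0.74145) = -0.29915
Step 4: m = -2.30259 / -0.29915 = 7.70

7.70 (Weibull m)


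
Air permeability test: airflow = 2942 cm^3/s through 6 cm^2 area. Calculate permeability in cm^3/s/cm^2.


Formula: Air Permeability = Airflow / Test Area
AP = 2942 cm^3/s / 6 cm^2
AP = 490.3 cm^3/s/cm^2

490.3 cm^3/s/cm^2


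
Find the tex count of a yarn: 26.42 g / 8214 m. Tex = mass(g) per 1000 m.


Formula: Tex = (mass_g / length_m) * 1000
Substituting: Tex = (26.42 / 8214) * 1000
Intermediate: 26.42 / 8214 = 0.00321646 g/m
Tex = 0.00321646 * 1000 = 3.22 tex

3.22 tex


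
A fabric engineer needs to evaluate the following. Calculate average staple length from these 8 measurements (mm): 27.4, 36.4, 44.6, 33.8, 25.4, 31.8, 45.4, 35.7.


Formula: Mean = sum of lengths / count
Sum = 27.4 + 36.4 + 44.6 + 33.8 + 25.4 + 31.8 + 45.4 + 35.7
Sum = 280.5 mm
Mean = 280.5 / 8 = 35.06 mm

35.06 mm


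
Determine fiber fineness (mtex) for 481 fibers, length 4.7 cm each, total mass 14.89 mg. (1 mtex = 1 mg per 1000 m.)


Formula: fineness (mtex) = mass (mg) / total length (km) = (mass_mg / total_length_m) * 1000
Step 1: Convert fiber length: 4.7 cm = 0.047 m
Step 2: Total fiber length = 481 * 0.047 = 22.607 m
Step 3: Linear density = 14.89 mg / 22.607 m = 0.6586 mg/m
Step 4: fineness = 0.6586 * 1000 = 658.6 mtex

658.6 mtex


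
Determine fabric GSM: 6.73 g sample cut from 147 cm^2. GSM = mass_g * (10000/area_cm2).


Formula: GSM = mass_g / area_m2
Step 1: Convert area: 147 cm^2 = 147 / 10000 = 0.0147 m^2
Step 2: GSM = 6.73 g / 0.0147 m^2 = 457.8 g/m^2

457.8 g/m^2


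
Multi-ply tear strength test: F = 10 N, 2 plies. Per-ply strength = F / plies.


Formula: Per-ply strength = Total force / Number of plies
Per-ply = 10 N / 2
Per-ply = 5 N

5 N


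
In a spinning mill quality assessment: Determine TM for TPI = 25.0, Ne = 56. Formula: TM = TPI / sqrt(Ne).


Formula: TM = TPI / sqrt(Ne)
Step 1: sqrt(Ne) = sqrt(56) = 7.4833
Step 2: TM = 25.0 / 7.4833 = 3.34

3.34 TM


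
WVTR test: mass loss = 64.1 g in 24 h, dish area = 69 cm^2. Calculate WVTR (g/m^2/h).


Formula: WVTR = mass_loss / (area * time)
Step 1: Convert area: 69 cm^2 = 0.0069 m^2
Step 2: WVTR = 64.1 g / (0.0069 m^2 * 24 h)
Step 3: WVTR = 64.1 / 0.1656 = 387.1 g/m^2/h

387.1 g/m^2/h


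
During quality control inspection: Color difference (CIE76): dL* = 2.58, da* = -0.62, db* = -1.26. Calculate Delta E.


Formula: Delta E = sqrt(dL*^2 + da*^2 + db*^2)
Step 1: dL*^2 = 2.58^2 = 6.6564
Step 2: da*^2 = (-0.62)^2 = 0.3844
Step 3: db*^2 = (-1.26)^2 = 1.5876
Step 4: Sum = 6.6564 + 0.3844 + 1.5876 = 8.6284
Step 5: Delta E = sqrt(8.6284) = 2.94

2.94 Delta E


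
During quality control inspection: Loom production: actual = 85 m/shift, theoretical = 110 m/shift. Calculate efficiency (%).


Formula: Efficiency% = (Actual output / Theoretical output) * 100
Efficiency% = (85 / 110) * 100
Efficiency% = 0.772727 * 100 = 77.2727% ≈ 77.3%

77.3%


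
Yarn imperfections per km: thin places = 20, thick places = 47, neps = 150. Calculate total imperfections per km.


Formula: Total = thin places + thick places + neps
Total = 20 + 47 + 150
Total = 217 imperfections/km

217 imperfections/km


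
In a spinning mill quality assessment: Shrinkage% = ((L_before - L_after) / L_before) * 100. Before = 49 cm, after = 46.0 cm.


Formula: Shrinkage% = ((L_before - L_after) / L_before) * 100
Step 1: Shrinkage = 49 - 46.0 = 3.0 cm
Step 2: Shrinkage% = (3.0 / 49) * 100
Step 3: Shrinkage% = 0.061224 * 100 = 6.1224% ≈ 6.1%

6.1%


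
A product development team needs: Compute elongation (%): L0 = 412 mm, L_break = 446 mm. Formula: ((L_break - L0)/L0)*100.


Formula: Elongation (%) = ((L_break - L0) / L0) * 100
Step 1: Extension = 446 - 412 = 34 mm
Step 2: Elongation = (34 / 412) * 100
Step 3: Elongation = 0.082524 * 100 = 8.2524% ≈ 8.3%

8.3%


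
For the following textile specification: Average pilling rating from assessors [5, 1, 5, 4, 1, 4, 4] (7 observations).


Formula: Mean = sum / count
Sum = 5 + 1 + 5 + 4 + 1 + 4 + 4 = 24
Mean = 24 / 7 = 3.4

3.4


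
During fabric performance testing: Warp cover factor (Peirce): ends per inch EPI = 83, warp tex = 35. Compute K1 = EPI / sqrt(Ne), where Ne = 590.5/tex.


Formula: K1 = EPI / sqrt(Ne), with Ne = 590.5 / tex_warp
Step 1: Ne = 590.5 / 35 = 16.871
Step 2: sqrt(Ne) = sqrt(16.871) = 4.1074
Step 3: K1 = 83 / 4.1074 = 20.2

20.2


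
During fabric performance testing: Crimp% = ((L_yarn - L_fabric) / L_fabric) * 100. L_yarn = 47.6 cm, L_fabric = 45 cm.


Formula: Crimp% = ((L_yarn - L_fabric) / L_fabric) * 100
Step 1: Extension = 47.6 - 45 = 2.6 cm
Step 2: Crimp% = (2.6 / 45) * 100
Step 3: Crimp% = 0.057778 * 100 = 5.7778% ≈ 5.8%

5.8%


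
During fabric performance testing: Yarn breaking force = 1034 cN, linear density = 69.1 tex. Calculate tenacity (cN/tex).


Formula: Tenacity = Breaking force / Linear density
Tenacity = 1034 cN / 69.1 tex
Tenacity = 14.96 cN/tex

14.96 cN/tex


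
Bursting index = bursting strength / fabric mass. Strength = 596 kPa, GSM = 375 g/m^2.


Formula: Bursting Index = Bursting Strength / Fabric GSM
BI = 596 kPa / 375 g/m^2
BI = 1.589 kPa/(g/m^2)

1.589 kPa/(g/m^2)


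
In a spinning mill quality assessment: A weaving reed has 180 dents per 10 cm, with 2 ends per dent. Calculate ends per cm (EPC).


Formula: EPC = (dents per 10 cm * ends per dent) / 10
Step 1: Total ends per 10 cm = 180 * 2 = 360
Step 2: EPC = 360 / 10 = 36.0 ends/cm

36.0 ends/cm


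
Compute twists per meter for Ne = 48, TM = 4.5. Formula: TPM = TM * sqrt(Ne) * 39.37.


Formula: TPM = TM * sqrt(Ne) * 39.37
Step 1: sqrt(Ne) = sqrt(48) = 6.9282
Step 2: TM * sqrt(Ne) = 4.5 * 6.9282 = 31.1769
Step 3: TPM = 31.1769 * 39.37 = 1227 twists/m

1227 twists/m


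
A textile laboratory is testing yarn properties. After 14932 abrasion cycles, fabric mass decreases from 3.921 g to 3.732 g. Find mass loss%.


Formula: Mass loss% = ((m_before - m_after) / m_before) * 100
Step 1: Mass loss = 3.921 - 3.732 = 0.189 g
Step 2: Ratio = 0.189 / 3.921 = 0.048202
Step 3: Mass loss% = 0.048202 * 100 = 4.8202% ≈ 4.82%

4.82%


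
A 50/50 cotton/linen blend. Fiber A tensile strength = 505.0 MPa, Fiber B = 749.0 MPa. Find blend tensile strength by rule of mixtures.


Formula: Blend property = (fraction_A * property_A) + (fraction_B * property_B)
Step 1: Contribution A = 50/100 * 505.0 MPa = 252.5 MPa
Step 2: Contribution B = 50/100 * 749.0 MPa = 374.5 MPa
Step 3: Blend tensile strength = 252.5 + 374.5 = 627.0 MPa

627.0 MPa


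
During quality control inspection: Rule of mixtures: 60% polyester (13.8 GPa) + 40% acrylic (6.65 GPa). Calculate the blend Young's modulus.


Formula: Blend property = (fraction_A * property_A) + (fraction_B * property_B)
Step 1: Contribution A = 60/100 * 13.8 GPa = 8.28 GPa
Step 2: Contribution B = 40/100 * 6.65 GPa = 2.66 GPa
Step 3: Blend Young's modulus = 8.28 + 2.66 = 10.94 GPa

10.94 GPa


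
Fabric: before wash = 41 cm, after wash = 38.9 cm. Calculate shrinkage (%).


Formula: Shrinkage% = ((L_before - L_after) / L_before) * 100
Step 1: Shrinkage = 41 - 38.9 = 2.1 cm
Step 2: Shrinkage% = (2.1 / 41) * 100
Step 3: Shrinkage% = 0.05122 * 100 = 5.122% ≈ 5.1%

5.1%


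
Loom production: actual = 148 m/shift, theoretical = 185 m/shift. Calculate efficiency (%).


Formula: Efficiency% = (Actual output / Theoretical output) * 100
Efficiency% = (148 / 185) * 100
Efficiency% = 0.8 * 100 = 80.0%

80.0%


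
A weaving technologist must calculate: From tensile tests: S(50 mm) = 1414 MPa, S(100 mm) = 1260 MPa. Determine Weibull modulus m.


Formula: m = ln(L1/L2) / ln(S2/S1)
Step 1: ln(L1/L2) = ln(50/100) = -0.69315
Step 2: S2/S1 = 1260/1414 = 0.89109
Step 3: ln(S2/S1) = ln(0.89109) = -0.11531
Step 4: m = -0.69315 / -0.11531 = 6.01

6.01 (Weibull m)


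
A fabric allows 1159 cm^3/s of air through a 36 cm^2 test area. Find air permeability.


Formula: Air Permeability = Airflow / Test Area
AP = 1159 cm^3/s / 36 cm^2
AP = 32.2 cm^3/s/cm^2

32.2 cm^3/s/cm^2


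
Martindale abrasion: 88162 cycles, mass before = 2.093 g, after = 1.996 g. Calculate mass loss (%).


Formula: Mass loss% = ((m_before - m_after) / m_before) * 100
Step 1: Mass loss = 2.093 - 1.996 = 0.097 g
Step 2: Ratio = 0.097 / 2.093 = 0.046345
Step 3: Mass loss% = 0.046345 * 100 = 4.6345% ≈ 4.63%

4.63%


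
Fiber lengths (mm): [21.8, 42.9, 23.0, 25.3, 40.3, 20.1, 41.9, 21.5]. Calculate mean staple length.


Formula: Mean = sum of lengths / count
Sum = 21.8 + 42.9 + 23.0 + 25.3 + 40.3 + 20.1 + 41.9 + 21.5
Sum = 236.8 mm
Mean = 236.8 / 8 = 29.60 mm

29.60 mm


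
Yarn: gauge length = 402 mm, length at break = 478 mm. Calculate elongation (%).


Formula: Elongation (%) = ((L_break - L0) / L0) * 100
Step 1: Extension = 478 - 402 = 76 mm
Step 2: Elongation = (76 / 402) * 100
Step 3: Elongation = 0.189055 * 100 = 18.9055% ≈ 18.9%

18.9%


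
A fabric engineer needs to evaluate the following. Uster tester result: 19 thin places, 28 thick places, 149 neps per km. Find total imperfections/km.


Formula: Total = thin places + thick places + neps
Total = 19 + 28 + 149
Total = 196 imperfections/km

196 imperfections/km


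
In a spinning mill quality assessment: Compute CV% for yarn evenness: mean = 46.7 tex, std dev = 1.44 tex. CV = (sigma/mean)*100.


Formula: CV% = (standard deviation / mean) * 100
Step 1: Ratio = 1.44 / 46.7 = 0.030835
Step 2: CV% = 0.030835 * 100 = 3.0835% ≈ 3.1%

3.1%


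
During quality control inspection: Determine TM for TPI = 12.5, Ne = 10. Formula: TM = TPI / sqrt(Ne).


Formula: TM = TPI / sqrt(Ne)
Step 1: sqrt(Ne) = sqrt(10) = 3.1623
Step 2: TM = 12.5 / 3.1623 = 3.95

3.95 TM


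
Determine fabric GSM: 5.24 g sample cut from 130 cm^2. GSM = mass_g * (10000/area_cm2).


Formula: GSM = mass_g / area_m2
Step 1: Convert area: 130 cm^2 = 130 / 10000 = 0.013 m^2
Step 2: GSM = 5.24 g / 0.013 m^2 = 403.1 g/m^2

403.1 g/m^2


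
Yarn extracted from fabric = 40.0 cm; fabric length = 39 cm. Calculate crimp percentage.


Formula: Crimp% = ((L_yarn - L_fabric) / L_fabric) * 100
Step 1: Extension = 40.0 - 39 = 1.0 cm
Step 2: Crimp% = (1.0 / 39) * 100
Step 3: Crimp% = 0.025641 * 100 = 2.5641% ≈ 2.6%

2.6%


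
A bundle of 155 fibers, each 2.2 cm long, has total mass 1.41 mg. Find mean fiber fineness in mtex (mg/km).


Formula: fineness (mtex) = mass (mg) / total length (km) = (mass_mg / total_length_m) * 1000
Step 1: Convert fiber length: 2.2 cm = 0.022 m
Step 2: Total fiber length = 155 * 0.022 = 3.41 m
Step 3: Linear density = 1.41 mg / 3.41 m = 0.4135 mg/m
Step 4: fineness = 0.4135 * 1000 = 413.5 mtex

413.5 mtex


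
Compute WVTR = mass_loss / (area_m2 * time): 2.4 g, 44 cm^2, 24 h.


Formula: WVTR = mass_loss / (area * time)
Step 1: Convert area: 44 cm^2 = 0.0044 m^2
Step 2: WVTR = 2.4 g / (0.0044 m^2 * 24 h)
Step 3: WVTR = 2.4 / 0.1056 = 22.7 g/m^2/h

22.7 g/m^2/h


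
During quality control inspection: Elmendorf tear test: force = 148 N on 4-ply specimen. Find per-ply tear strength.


Formula: Per-ply strength = Total force / Number of plies
Per-ply = 148 N / 4
Per-ply = 37 N

37 N


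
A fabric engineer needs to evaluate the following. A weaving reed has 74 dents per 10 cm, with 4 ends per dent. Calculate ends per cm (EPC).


Formula: EPC = (dents per 10 cm * ends per dent) / 10
Step 1: Total ends per 10 cm = 74 * 4 = 296
Step 2: EPC = 296 / 10 = 29.6 ends/cm

29.6 ends/cm


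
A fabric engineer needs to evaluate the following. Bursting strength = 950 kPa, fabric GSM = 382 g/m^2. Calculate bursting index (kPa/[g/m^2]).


Formula: Bursting Index = Bursting Strength / Fabric GSM
BI = 950 kPa / 382 g/m^2
BI = 2.487 kPa/(g/m^2)

2.487 kPa/(g/m^2)


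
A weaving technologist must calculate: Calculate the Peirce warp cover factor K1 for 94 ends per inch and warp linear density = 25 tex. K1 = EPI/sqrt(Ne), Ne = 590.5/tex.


Formula: K1 = EPI / sqrt(Ne), with Ne = 590.5 / tex_warp
Step 1: Ne = 590.5 / 25 = 23.62
Step 2: sqrt(Ne) = sqrt(23.62) = 4.86
Step 3: K1 = 94 / 4.86 = 19.3

19.3


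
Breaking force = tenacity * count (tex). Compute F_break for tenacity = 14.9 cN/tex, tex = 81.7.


Formula: Breaking force = Tenacity * Linear density
F = 14.9 cN/tex * 81.7 tex
F = 1217.33 cN

1217.33 cN


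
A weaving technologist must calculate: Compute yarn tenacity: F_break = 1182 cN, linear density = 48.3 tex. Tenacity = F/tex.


Formula: Tenacity = Breaking force / Linear density
Tenacity = 1182 cN / 48.3 tex
Tenacity = 24.47 cN/tex

24.47 cN/tex


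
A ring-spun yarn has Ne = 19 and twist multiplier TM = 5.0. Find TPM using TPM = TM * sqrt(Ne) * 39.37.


Formula: TPM = TM * sqrt(Ne) * 39.37
Step 1: sqrt(Ne) = sqrt(19) = 4.3589
Step 2: TM * sqrt(Ne) = 5.0 * 4.3589 = 21.7945
Step 3: TPM = 21.7945 * 39.37 = 858 twists/m

858 twists/m


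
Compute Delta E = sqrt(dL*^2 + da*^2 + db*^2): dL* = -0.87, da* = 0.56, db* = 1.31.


Formula: Delta E = sqrt(dL*^2 + da*^2 + db*^2)
Step 1: dL*^2 = (-0.87)^2 = 0.7569
Step 2: da*^2 = 0.56^2 = 0.3136
Step 3: db*^2 = 1.31^2 = 1.7161
Step 4: Sum = 0.7569 + 0.3136 + 1.7161 = 2.7866
Step 5: Delta E = sqrt(2.7866) = 1.67

1.67 Delta E


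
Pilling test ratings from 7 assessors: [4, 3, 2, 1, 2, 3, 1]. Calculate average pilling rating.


Formula: Mean = sum / count
Sum = 4 + 3 + 2 + 1 + 2 + 3 + 1 = 16
Mean = 16 / 7 = 2.3

2.3


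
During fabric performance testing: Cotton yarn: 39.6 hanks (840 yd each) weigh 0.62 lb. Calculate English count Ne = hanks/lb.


Formula: Ne = hanks / mass_lb
Substituting: Ne = 39.6 / 0.62
Ne = 63.9

63.9 Ne


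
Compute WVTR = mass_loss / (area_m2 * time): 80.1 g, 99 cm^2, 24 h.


Formula: WVTR = mass_loss / (area * time)
Step 1: Convert area: 99 cm^2 = 0.0099 m^2
Step 2: WVTR = 80.1 g / (0.0099 m^2 * 24 h)
Step 3: WVTR = 80.1 / 0.2376 = 337.1 g/m^2/h

337.1 g/m^2/h


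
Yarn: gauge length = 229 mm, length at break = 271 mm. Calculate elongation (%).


Formula: Elongation (%) = ((L_break - L0) / L0) * 100
Step 1: Extension = 271 - 229 = 42 mm
Step 2: Elongation = (42 / 229) * 100
Step 3: Elongation = 0.183406 * 100 = 18.3406% ≈ 18.3%

18.3%


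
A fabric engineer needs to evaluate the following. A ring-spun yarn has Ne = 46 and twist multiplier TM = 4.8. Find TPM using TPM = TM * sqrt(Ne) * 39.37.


Formula: TPM = TM * sqrt(Ne) * 39.37
Step 1: sqrt(Ne) = sqrt(46) = 6.7823
Step 2: TM * sqrt(Ne) = 4.8 * 6.7823 = 32.555
Step 3: TPM = 32.555 * 39.37 = 1282 twists/m

1282 twists/m


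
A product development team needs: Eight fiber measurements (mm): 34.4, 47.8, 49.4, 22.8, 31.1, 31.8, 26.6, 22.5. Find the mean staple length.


Formula: Mean = sum of lengths / count
Sum = 34.4 + 47.8 + 49.4 + 22.8 + 31.1 + 31.8 + 26.6 + 22.5
Sum = 266.4 mm
Mean = 266.4 / 8 = 33.30 mm

33.30 mm


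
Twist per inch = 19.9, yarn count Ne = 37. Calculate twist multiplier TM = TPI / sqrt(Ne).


Formula: TM = TPI / sqrt(Ne)
Step 1: sqrt(Ne) = sqrt(37) = 6.0828
Step 2: TM = 19.9 / 6.0828 = 3.27

3.27 TM


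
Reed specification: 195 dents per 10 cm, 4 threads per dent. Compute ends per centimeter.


Formula: EPC = (dents per 10 cm * ends per dent) / 10
Step 1: Total ends per 10 cm = 195 * 4 = 780
Step 2: EPC = 780 / 10 = 78.0 ends/cm

78.0 ends/cm


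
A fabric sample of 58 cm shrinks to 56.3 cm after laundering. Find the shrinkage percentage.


Formula: Shrinkage% = ((L_before - L_after) / L_before) * 100
Step 1: Shrinkage = 58 - 56.3 = 1.7 cm
Step 2: Shrinkage% = (1.7 / 58) * 100
Step 3: Shrinkage% = 0.02931 * 100 = 2.931% ≈ 2.9%

2.9%


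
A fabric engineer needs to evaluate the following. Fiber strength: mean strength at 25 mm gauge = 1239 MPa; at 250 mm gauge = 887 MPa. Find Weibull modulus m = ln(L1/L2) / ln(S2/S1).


Formula: m = ln(L1/L2) / ln(S2/S1)
Step 1: ln(L1/L2) = ln(25/250) = -2.30259
Step 2: S2/S1 = 887/1239 = 0.7159
Step 3: ln(S2/S1) = ln(0.7159) = -0.33421
Step 4: m = -2.30259 / -0.33421 = 6.89

6.89 (Weibull m)


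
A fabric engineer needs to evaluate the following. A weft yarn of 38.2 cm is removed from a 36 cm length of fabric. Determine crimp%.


Formula: Crimp% = ((L_yarn - L_fabric) / L_fabric) * 100
Step 1: Extension = 38.2 - 36 = 2.2 cm
Step 2: Crimp% = (2.2 / 36) * 100
Step 3: Crimp% = 0.061111 * 100 = 6.1111% ≈ 6.1%

6.1%


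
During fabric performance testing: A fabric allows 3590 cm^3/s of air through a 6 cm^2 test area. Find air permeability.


Formula: Air Permeability = Airflow / Test Area
AP = 3590 cm^3/s / 6 cm^2
AP = 598.3 cm^3/s/cm^2

598.3 cm^3/s/cm^2


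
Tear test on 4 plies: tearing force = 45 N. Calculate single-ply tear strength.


Formula: Per-ply strength = Total force / Number of plies
Per-ply = 45 N / 4
Per-ply = 11.25 N

11.25 N


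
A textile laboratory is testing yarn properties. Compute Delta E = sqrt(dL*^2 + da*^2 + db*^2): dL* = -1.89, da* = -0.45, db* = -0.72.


Formula: Delta E = sqrt(dL*^2 + da*^2 + db*^2)
Step 1: dL*^2 = (-1.89)^2 = 3.5721
Step 2: da*^2 = (-0.45)^2 = 0.2025
Step 3: db*^2 = (-0.72)^2 = 0.5184
Step 4: Sum = 3.5721 + 0.2025 + 0.5184 = 4.293
Step 5: Delta E = sqrt(4.293) = 2.07

2.07 Delta E


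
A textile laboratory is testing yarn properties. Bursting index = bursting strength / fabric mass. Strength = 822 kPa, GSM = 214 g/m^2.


Formula: Bursting Index = Bursting Strength / Fabric GSM
BI = 822 kPa / 214 g/m^2
BI = 3.841 kPa/(g/m^2)

3.841 kPa/(g/m^2)


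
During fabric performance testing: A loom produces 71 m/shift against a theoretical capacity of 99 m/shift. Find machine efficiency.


Formula: Efficiency% = (Actual output / Theoretical output) * 100
Efficiency% = (71 / 99) * 100
Efficiency% = 0.717172 * 100 = 71.7172% ≈ 71.7%

71.7%


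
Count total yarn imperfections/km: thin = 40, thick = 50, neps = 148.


Formula: Total = thin places + thick places + neps
Total = 40 + 50 + 148
Total = 238 imperfections/km

238 imperfections/km


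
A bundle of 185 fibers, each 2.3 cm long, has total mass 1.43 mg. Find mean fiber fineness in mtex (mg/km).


Formula: fineness (mtex) = mass (mg) / total length (km) = (mass_mg / total_length_m) * 1000
Step 1: Convert fiber length: 2.3 cm = 0.023 m
Step 2: Total fiber length = 185 * 0.023 = 4.255 m
Step 3: Linear density = 1.43 mg / 4.255 m = 0.3361 mg/m
Step 4: fineness = 0.3361 * 1000 = 336.1 mtex

336.1 mtex


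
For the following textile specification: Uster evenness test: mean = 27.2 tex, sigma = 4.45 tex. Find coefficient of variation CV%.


Formula: CV% = (standard deviation / mean) * 100
Step 1: Ratio = 4.45 / 27.2 = 0.163603
Step 2: CV% = 0.163603 * 100 = 16.3603% ≈ 16.4%

16.4%


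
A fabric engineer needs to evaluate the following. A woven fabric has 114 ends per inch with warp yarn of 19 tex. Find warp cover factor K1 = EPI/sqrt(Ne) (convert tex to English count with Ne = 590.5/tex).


Formula: K1 = EPI / sqrt(Ne), with Ne = 590.5 / tex_warp
Step 1: Ne = 590.5 / 19 = 31.079
Step 2: sqrt(Ne) = sqrt(31.079) = 5.5749
Step 3: K1 = 114 / 5.5749 = 20.4

20.4


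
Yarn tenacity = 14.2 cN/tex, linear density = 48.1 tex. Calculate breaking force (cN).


Formula: Breaking force = Tenacity * Linear density
F = 14.2 cN/tex * 48.1 tex
F = 683.02 cN

683.02 cN


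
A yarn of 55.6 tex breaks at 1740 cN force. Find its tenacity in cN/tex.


Formula: Tenacity = Breaking force / Linear density
Tenacity = 1740 cN / 55.6 tex
Tenacity = 31.29 cN/tex

31.29 cN/tex


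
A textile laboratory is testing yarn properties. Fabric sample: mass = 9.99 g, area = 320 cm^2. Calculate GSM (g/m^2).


Formula: GSM = mass_g / area_m2
Step 1: Convert area: 320 cm^2 = 320 / 10000 = 0.032 m^2
Step 2: GSM = 9.99 g / 0.032 m^2 = 312.2 g/m^2

312.2 g/m^2


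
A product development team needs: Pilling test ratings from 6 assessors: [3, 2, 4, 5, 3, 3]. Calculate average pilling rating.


Formula: Mean = sum / count
Sum = 3 + 2 + 4 + 5 + 3 + 3 = 20
Mean = 20 / 6 = 3.3

3.3


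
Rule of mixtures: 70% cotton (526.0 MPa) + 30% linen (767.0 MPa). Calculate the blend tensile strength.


Formula: Blend property = (fraction_A * property_A) + (fraction_B * property_B)
Step 1: Contribution A = 70/100 * 526.0 MPa = 368.2 MPa
Step 2: Contribution B = 30/100 * 767.0 MPa = 230.1 MPa
Step 3: Blend tensile strength = 368.2 + 230.1 = 598.3 MPa

598.3 MPa


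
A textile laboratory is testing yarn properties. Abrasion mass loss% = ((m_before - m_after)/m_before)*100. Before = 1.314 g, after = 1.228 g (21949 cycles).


Formula: Mass loss% = ((m_before - m_after) / m_before) * 100
Step 1: Mass loss = 1.314 - 1.228 = 0.086 g
Step 2: Ratio = 0.086 / 1.314 = 0.065449
Step 3: Mass loss% = 0.065449 * 100 = 6.5449% ≈ 6.54%

6.54%


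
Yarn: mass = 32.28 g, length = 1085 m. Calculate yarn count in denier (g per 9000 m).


Formula: den = (mass_g / length_m) * 9000
Substituting: den = (32.28 / 1085) * 9000
Intermediate: 32.28 / 1085 = 0.02975115 g/m
den = 0.02975115 * 9000 = 267.8 denier

267.8 denier


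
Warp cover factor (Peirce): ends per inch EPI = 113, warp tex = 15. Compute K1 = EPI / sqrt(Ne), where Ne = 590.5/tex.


Formula: K1 = EPI / sqrt(Ne), with Ne = 590.5 / tex_warp
Step 1: Ne = 590.5 / 15 = 39.367
Step 2: sqrt(Ne) = sqrt(39.367) = 6.2743
Step 3: K1 = 113 / 6.2743 = 18.0

18.0


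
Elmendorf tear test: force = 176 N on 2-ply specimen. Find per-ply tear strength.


Formula: Per-ply strength = Total force / Number of plies
Per-ply = 176 N / 2
Per-ply = 88 N

88 N


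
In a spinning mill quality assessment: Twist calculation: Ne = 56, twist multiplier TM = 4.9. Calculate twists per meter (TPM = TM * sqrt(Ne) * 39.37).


Formula: TPM = TM * sqrt(Ne) * 39.37
Step 1: sqrt(Ne) = sqrt(56) = 7.4833
Step 2: TM * sqrt(Ne) = 4.9 * 7.4833 = 36.6682
Step 3: TPM = 36.6682 * 39.37 = 1444 twists/m

1444 twists/m


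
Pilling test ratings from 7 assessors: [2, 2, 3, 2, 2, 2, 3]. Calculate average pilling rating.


Formula: Mean = sum / count
Sum = 2 + 2 + 3 + 2 + 2 + 2 + 3 = 16
Mean = 16 / 7 = 2.3

2.3


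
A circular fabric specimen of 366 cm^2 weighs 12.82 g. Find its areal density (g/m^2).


Formula: GSM = mass_g / area_m2
Step 1: Convert area: 366 cm^2 = 366 / 10000 = 0.0366 m^2
Step 2: GSM = 12.82 g / 0.0366 m^2 = 350.3 g/m^2

350.3 g/m^2


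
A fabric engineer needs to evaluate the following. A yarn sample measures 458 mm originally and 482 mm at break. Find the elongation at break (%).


Formula: Elongation (%) = ((L_break - L0) / L0) * 100
Step 1: Extension = 482 - 458 = 24 mm
Step 2: Elongation = (24 / 458) * 100
Step 3: Elongation = 0.052402 * 100 = 5.2402% ≈ 5.2%

5.2%


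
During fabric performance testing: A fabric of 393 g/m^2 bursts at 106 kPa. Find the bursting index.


Formula: Bursting Index = Bursting Strength / Fabric GSM
BI = 106 kPa / 393 g/m^2
BI = 0.270 kPa/(g/m^2)

0.270 kPa/(g/m^2)


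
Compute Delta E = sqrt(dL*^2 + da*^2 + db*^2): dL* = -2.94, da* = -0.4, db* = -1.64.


Formula: Delta E = sqrt(dL*^2 + da*^2 + db*^2)
Step 1: dL*^2 = (-2.94)^2 = 8.6436
Step 2: da*^2 = (-0.4)^2 = 0.16
Step 3: db*^2 = (-1.64)^2 = 2.6896
Step 4: Sum = 8.6436 + 0.16 + 2.6896 = 11.4932
Step 5: Delta E = sqrt(11.4932) = 3.39

3.39 Delta E


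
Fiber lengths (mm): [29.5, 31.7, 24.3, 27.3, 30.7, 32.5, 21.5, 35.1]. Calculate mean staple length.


Formula: Mean = sum of lengths / count
Sum = 29.5 + 31.7 + 24.3 + 27.3 + 30.7 + 32.5 + 21.5 + 35.1
Sum = 232.6 mm
Mean = 232.6 / 8 = 29.08 mm

29.08 mm


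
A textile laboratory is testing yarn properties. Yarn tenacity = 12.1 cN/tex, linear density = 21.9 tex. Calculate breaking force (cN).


Formula: Breaking force = Tenacity * Linear density
F = 12.1 cN/tex * 21.9 tex
F = 264.99 cN

264.99 cN


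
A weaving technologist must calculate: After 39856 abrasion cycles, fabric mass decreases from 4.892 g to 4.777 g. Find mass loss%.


Formula: Mass loss% = ((m_before - m_after) / m_before) * 100
Step 1: Mass loss = 4.892 - 4.777 = 0.115 g
Step 2: Ratio = 0.115 / 4.892 = 0.0235078
Step 3: Mass loss% = 0.0235078 * 100 = 2.35078% ≈ 2.35%

2.35%


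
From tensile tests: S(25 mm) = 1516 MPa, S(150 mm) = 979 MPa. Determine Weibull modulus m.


Formula: m = ln(L1/L2) / ln(S2/S1)
Step 1: ln(L1/L2) = ln(25/150) = -1.79176
Step 2: S2/S1 = 979/1516 = 0.64578
Step 3: ln(S2/S1) = ln(0.64578) = -0.43730
Step 4: m = -1.79176 / -0.43730 = 4.10

4.10 (Weibull m)


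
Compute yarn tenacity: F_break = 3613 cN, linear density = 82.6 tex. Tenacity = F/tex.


Formula: Tenacity = Breaking force / Linear density
Tenacity = 3613 cN / 82.6 tex
Tenacity = 43.74 cN/tex

43.74 cN/tex


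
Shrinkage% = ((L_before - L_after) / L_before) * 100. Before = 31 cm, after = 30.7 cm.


Formula: Shrinkage% = ((L_before - L_after) / L_before) * 100
Step 1: Shrinkage = 31 - 30.7 = 0.3 cm
Step 2: Shrinkage% = (0.3 / 31) * 100
Step 3: Shrinkage% = 0.009677 * 100 = 0.9677% ≈ 1.0%

1.0%


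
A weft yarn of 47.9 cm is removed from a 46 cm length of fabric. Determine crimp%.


Formula: Crimp% = ((L_yarn - L_fabric) / L_fabric) * 100
Step 1: Extension = 47.9 - 46 = 1.9 cm
Step 2: Crimp% = (1.9 / 46) * 100
Step 3: Crimp% = 0.041304 * 100 = 4.1304% ≈ 4.1%

4.1%
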